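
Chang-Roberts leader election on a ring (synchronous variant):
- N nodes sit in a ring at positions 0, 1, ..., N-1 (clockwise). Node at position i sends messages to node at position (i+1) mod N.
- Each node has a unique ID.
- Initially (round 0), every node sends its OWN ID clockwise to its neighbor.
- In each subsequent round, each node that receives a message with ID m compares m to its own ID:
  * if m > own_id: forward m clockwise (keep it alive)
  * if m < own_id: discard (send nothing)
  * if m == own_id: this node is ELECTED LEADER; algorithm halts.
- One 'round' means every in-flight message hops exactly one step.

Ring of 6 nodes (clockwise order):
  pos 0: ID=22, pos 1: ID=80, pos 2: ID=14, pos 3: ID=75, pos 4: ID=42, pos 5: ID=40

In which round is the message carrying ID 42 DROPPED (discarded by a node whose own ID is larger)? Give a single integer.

Round 1: pos1(id80) recv 22: drop; pos2(id14) recv 80: fwd; pos3(id75) recv 14: drop; pos4(id42) recv 75: fwd; pos5(id40) recv 42: fwd; pos0(id22) recv 40: fwd
Round 2: pos3(id75) recv 80: fwd; pos5(id40) recv 75: fwd; pos0(id22) recv 42: fwd; pos1(id80) recv 40: drop
Round 3: pos4(id42) recv 80: fwd; pos0(id22) recv 75: fwd; pos1(id80) recv 42: drop
Round 4: pos5(id40) recv 80: fwd; pos1(id80) recv 75: drop
Round 5: pos0(id22) recv 80: fwd
Round 6: pos1(id80) recv 80: ELECTED
Message ID 42 originates at pos 4; dropped at pos 1 in round 3

Answer: 3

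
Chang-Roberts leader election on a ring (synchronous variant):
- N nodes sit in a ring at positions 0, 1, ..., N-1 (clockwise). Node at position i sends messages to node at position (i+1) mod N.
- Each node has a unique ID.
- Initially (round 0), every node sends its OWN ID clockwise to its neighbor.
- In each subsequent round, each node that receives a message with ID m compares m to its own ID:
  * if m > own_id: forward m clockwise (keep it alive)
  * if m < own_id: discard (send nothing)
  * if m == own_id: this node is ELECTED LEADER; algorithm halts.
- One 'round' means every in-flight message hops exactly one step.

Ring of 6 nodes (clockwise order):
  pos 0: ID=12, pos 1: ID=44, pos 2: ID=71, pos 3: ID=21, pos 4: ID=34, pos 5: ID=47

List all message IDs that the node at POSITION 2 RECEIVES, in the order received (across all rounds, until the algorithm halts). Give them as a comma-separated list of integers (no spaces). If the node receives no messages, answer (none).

Round 1: pos1(id44) recv 12: drop; pos2(id71) recv 44: drop; pos3(id21) recv 71: fwd; pos4(id34) recv 21: drop; pos5(id47) recv 34: drop; pos0(id12) recv 47: fwd
Round 2: pos4(id34) recv 71: fwd; pos1(id44) recv 47: fwd
Round 3: pos5(id47) recv 71: fwd; pos2(id71) recv 47: drop
Round 4: pos0(id12) recv 71: fwd
Round 5: pos1(id44) recv 71: fwd
Round 6: pos2(id71) recv 71: ELECTED

Answer: 44,47,71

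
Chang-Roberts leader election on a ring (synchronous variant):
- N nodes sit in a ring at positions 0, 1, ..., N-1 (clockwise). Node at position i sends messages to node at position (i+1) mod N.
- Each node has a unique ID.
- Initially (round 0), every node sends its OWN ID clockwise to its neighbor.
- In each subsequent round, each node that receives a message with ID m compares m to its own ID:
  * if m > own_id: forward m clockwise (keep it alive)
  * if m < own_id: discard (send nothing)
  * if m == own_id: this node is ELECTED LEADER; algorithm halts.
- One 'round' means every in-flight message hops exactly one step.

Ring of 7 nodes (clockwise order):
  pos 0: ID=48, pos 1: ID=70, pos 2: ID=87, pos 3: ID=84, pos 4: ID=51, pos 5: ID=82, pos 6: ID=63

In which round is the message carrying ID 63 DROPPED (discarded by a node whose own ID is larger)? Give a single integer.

Answer: 2

Derivation:
Round 1: pos1(id70) recv 48: drop; pos2(id87) recv 70: drop; pos3(id84) recv 87: fwd; pos4(id51) recv 84: fwd; pos5(id82) recv 51: drop; pos6(id63) recv 82: fwd; pos0(id48) recv 63: fwd
Round 2: pos4(id51) recv 87: fwd; pos5(id82) recv 84: fwd; pos0(id48) recv 82: fwd; pos1(id70) recv 63: drop
Round 3: pos5(id82) recv 87: fwd; pos6(id63) recv 84: fwd; pos1(id70) recv 82: fwd
Round 4: pos6(id63) recv 87: fwd; pos0(id48) recv 84: fwd; pos2(id87) recv 82: drop
Round 5: pos0(id48) recv 87: fwd; pos1(id70) recv 84: fwd
Round 6: pos1(id70) recv 87: fwd; pos2(id87) recv 84: drop
Round 7: pos2(id87) recv 87: ELECTED
Message ID 63 originates at pos 6; dropped at pos 1 in round 2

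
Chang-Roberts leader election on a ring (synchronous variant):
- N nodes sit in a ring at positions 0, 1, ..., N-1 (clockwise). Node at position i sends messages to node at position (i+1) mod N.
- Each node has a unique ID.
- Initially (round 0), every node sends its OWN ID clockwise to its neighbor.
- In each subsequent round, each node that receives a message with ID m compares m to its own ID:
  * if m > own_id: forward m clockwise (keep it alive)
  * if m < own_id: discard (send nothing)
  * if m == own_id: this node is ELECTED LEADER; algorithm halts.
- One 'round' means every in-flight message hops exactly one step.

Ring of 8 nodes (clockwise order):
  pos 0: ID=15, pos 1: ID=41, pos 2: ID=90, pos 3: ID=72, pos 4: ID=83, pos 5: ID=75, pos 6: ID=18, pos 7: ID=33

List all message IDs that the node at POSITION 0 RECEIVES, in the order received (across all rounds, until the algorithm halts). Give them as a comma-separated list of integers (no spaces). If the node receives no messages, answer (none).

Answer: 33,75,83,90

Derivation:
Round 1: pos1(id41) recv 15: drop; pos2(id90) recv 41: drop; pos3(id72) recv 90: fwd; pos4(id83) recv 72: drop; pos5(id75) recv 83: fwd; pos6(id18) recv 75: fwd; pos7(id33) recv 18: drop; pos0(id15) recv 33: fwd
Round 2: pos4(id83) recv 90: fwd; pos6(id18) recv 83: fwd; pos7(id33) recv 75: fwd; pos1(id41) recv 33: drop
Round 3: pos5(id75) recv 90: fwd; pos7(id33) recv 83: fwd; pos0(id15) recv 75: fwd
Round 4: pos6(id18) recv 90: fwd; pos0(id15) recv 83: fwd; pos1(id41) recv 75: fwd
Round 5: pos7(id33) recv 90: fwd; pos1(id41) recv 83: fwd; pos2(id90) recv 75: drop
Round 6: pos0(id15) recv 90: fwd; pos2(id90) recv 83: drop
Round 7: pos1(id41) recv 90: fwd
Round 8: pos2(id90) recv 90: ELECTED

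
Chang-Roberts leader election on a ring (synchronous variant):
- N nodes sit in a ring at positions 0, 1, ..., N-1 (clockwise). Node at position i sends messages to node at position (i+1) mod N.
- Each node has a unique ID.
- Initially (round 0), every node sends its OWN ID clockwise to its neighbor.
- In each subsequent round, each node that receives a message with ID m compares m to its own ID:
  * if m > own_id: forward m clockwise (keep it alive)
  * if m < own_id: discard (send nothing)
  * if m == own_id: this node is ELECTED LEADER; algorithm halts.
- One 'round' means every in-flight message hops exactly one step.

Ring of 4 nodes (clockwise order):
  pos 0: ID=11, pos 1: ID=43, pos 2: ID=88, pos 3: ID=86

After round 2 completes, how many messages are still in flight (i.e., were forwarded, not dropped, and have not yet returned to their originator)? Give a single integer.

Round 1: pos1(id43) recv 11: drop; pos2(id88) recv 43: drop; pos3(id86) recv 88: fwd; pos0(id11) recv 86: fwd
Round 2: pos0(id11) recv 88: fwd; pos1(id43) recv 86: fwd
After round 2: 2 messages still in flight

Answer: 2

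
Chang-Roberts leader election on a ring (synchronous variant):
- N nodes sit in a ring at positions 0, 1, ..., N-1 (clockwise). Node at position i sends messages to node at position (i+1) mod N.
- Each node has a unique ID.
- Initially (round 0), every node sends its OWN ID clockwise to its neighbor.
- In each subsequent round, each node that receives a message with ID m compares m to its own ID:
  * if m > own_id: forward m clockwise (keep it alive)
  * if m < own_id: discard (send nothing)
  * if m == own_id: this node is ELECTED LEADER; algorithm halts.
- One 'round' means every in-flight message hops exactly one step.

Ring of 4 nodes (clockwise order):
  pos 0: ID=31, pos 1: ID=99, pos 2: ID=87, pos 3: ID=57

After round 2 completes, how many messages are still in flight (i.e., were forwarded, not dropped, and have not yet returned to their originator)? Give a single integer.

Answer: 2

Derivation:
Round 1: pos1(id99) recv 31: drop; pos2(id87) recv 99: fwd; pos3(id57) recv 87: fwd; pos0(id31) recv 57: fwd
Round 2: pos3(id57) recv 99: fwd; pos0(id31) recv 87: fwd; pos1(id99) recv 57: drop
After round 2: 2 messages still in flight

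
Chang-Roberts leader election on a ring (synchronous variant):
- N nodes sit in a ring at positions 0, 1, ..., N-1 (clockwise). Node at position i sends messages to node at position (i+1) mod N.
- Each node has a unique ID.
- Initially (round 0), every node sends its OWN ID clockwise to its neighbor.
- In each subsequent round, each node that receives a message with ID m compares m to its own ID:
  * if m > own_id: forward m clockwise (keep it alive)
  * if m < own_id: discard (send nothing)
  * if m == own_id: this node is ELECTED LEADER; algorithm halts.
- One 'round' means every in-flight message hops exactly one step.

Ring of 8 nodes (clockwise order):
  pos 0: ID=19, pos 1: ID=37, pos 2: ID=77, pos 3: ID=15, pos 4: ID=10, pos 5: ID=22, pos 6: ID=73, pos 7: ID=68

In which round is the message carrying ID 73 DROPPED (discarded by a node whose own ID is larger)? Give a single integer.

Round 1: pos1(id37) recv 19: drop; pos2(id77) recv 37: drop; pos3(id15) recv 77: fwd; pos4(id10) recv 15: fwd; pos5(id22) recv 10: drop; pos6(id73) recv 22: drop; pos7(id68) recv 73: fwd; pos0(id19) recv 68: fwd
Round 2: pos4(id10) recv 77: fwd; pos5(id22) recv 15: drop; pos0(id19) recv 73: fwd; pos1(id37) recv 68: fwd
Round 3: pos5(id22) recv 77: fwd; pos1(id37) recv 73: fwd; pos2(id77) recv 68: drop
Round 4: pos6(id73) recv 77: fwd; pos2(id77) recv 73: drop
Round 5: pos7(id68) recv 77: fwd
Round 6: pos0(id19) recv 77: fwd
Round 7: pos1(id37) recv 77: fwd
Round 8: pos2(id77) recv 77: ELECTED
Message ID 73 originates at pos 6; dropped at pos 2 in round 4

Answer: 4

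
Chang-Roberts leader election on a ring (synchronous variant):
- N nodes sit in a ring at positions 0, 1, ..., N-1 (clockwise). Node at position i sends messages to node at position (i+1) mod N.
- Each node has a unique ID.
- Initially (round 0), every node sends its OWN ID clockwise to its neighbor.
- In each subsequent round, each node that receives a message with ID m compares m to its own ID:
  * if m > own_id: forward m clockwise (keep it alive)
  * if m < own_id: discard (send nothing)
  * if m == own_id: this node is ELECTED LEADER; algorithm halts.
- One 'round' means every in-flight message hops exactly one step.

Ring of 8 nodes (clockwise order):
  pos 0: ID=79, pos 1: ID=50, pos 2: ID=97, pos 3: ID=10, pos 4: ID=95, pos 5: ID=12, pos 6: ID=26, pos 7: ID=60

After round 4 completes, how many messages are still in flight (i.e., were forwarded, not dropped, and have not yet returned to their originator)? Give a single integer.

Round 1: pos1(id50) recv 79: fwd; pos2(id97) recv 50: drop; pos3(id10) recv 97: fwd; pos4(id95) recv 10: drop; pos5(id12) recv 95: fwd; pos6(id26) recv 12: drop; pos7(id60) recv 26: drop; pos0(id79) recv 60: drop
Round 2: pos2(id97) recv 79: drop; pos4(id95) recv 97: fwd; pos6(id26) recv 95: fwd
Round 3: pos5(id12) recv 97: fwd; pos7(id60) recv 95: fwd
Round 4: pos6(id26) recv 97: fwd; pos0(id79) recv 95: fwd
After round 4: 2 messages still in flight

Answer: 2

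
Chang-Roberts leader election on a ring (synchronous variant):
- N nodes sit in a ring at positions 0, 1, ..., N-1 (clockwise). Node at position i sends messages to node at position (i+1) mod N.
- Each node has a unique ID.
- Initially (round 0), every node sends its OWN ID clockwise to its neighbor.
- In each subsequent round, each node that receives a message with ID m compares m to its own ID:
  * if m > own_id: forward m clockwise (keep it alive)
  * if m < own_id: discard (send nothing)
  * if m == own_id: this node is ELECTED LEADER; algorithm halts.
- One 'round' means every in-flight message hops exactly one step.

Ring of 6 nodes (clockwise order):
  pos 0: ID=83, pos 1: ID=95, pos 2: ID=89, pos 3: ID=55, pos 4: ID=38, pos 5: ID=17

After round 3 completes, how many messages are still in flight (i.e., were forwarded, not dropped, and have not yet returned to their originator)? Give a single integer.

Round 1: pos1(id95) recv 83: drop; pos2(id89) recv 95: fwd; pos3(id55) recv 89: fwd; pos4(id38) recv 55: fwd; pos5(id17) recv 38: fwd; pos0(id83) recv 17: drop
Round 2: pos3(id55) recv 95: fwd; pos4(id38) recv 89: fwd; pos5(id17) recv 55: fwd; pos0(id83) recv 38: drop
Round 3: pos4(id38) recv 95: fwd; pos5(id17) recv 89: fwd; pos0(id83) recv 55: drop
After round 3: 2 messages still in flight

Answer: 2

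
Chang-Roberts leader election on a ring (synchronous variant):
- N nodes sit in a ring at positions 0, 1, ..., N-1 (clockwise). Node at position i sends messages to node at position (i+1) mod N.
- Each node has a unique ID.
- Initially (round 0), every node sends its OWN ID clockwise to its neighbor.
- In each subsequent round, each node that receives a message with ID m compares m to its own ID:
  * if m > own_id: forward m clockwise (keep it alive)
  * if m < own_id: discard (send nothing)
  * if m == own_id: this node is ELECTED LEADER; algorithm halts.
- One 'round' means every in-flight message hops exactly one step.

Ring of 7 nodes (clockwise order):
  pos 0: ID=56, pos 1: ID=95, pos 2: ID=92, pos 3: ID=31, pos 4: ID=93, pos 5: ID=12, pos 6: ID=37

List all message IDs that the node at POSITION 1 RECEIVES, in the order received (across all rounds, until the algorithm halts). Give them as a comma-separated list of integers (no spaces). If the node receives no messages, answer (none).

Round 1: pos1(id95) recv 56: drop; pos2(id92) recv 95: fwd; pos3(id31) recv 92: fwd; pos4(id93) recv 31: drop; pos5(id12) recv 93: fwd; pos6(id37) recv 12: drop; pos0(id56) recv 37: drop
Round 2: pos3(id31) recv 95: fwd; pos4(id93) recv 92: drop; pos6(id37) recv 93: fwd
Round 3: pos4(id93) recv 95: fwd; pos0(id56) recv 93: fwd
Round 4: pos5(id12) recv 95: fwd; pos1(id95) recv 93: drop
Round 5: pos6(id37) recv 95: fwd
Round 6: pos0(id56) recv 95: fwd
Round 7: pos1(id95) recv 95: ELECTED

Answer: 56,93,95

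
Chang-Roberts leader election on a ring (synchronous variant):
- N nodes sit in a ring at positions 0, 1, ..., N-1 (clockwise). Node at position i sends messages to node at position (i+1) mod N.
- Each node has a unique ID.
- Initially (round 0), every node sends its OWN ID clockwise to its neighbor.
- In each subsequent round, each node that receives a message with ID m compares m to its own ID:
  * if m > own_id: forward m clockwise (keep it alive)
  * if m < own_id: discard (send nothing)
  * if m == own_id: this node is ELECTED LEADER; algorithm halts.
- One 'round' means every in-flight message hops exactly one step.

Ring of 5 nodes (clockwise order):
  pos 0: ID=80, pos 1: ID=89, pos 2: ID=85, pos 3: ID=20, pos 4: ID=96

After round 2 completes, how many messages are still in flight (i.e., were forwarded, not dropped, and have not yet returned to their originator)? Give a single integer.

Round 1: pos1(id89) recv 80: drop; pos2(id85) recv 89: fwd; pos3(id20) recv 85: fwd; pos4(id96) recv 20: drop; pos0(id80) recv 96: fwd
Round 2: pos3(id20) recv 89: fwd; pos4(id96) recv 85: drop; pos1(id89) recv 96: fwd
After round 2: 2 messages still in flight

Answer: 2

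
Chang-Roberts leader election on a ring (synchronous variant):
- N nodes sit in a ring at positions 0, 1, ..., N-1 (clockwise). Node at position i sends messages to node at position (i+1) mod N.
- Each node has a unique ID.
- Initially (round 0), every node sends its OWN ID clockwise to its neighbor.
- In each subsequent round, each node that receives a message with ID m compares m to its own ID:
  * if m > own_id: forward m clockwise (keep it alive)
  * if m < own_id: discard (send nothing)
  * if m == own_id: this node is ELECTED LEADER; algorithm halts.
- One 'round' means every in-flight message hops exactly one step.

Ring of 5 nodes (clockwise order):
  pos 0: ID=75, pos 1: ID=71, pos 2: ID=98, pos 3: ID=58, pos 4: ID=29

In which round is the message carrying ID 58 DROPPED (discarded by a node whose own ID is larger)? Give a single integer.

Round 1: pos1(id71) recv 75: fwd; pos2(id98) recv 71: drop; pos3(id58) recv 98: fwd; pos4(id29) recv 58: fwd; pos0(id75) recv 29: drop
Round 2: pos2(id98) recv 75: drop; pos4(id29) recv 98: fwd; pos0(id75) recv 58: drop
Round 3: pos0(id75) recv 98: fwd
Round 4: pos1(id71) recv 98: fwd
Round 5: pos2(id98) recv 98: ELECTED
Message ID 58 originates at pos 3; dropped at pos 0 in round 2

Answer: 2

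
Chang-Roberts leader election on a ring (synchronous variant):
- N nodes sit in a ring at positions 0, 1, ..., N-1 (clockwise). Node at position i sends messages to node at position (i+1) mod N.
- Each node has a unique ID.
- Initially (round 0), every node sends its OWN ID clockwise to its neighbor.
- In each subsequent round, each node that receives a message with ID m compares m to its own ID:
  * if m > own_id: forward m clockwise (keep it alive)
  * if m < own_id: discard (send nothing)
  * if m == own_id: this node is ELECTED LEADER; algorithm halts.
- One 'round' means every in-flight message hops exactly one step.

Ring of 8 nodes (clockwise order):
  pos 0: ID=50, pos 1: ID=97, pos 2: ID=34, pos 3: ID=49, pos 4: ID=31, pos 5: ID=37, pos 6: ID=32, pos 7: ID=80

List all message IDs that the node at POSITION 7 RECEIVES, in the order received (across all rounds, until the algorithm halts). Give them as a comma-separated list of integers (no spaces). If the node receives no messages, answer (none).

Answer: 32,37,49,97

Derivation:
Round 1: pos1(id97) recv 50: drop; pos2(id34) recv 97: fwd; pos3(id49) recv 34: drop; pos4(id31) recv 49: fwd; pos5(id37) recv 31: drop; pos6(id32) recv 37: fwd; pos7(id80) recv 32: drop; pos0(id50) recv 80: fwd
Round 2: pos3(id49) recv 97: fwd; pos5(id37) recv 49: fwd; pos7(id80) recv 37: drop; pos1(id97) recv 80: drop
Round 3: pos4(id31) recv 97: fwd; pos6(id32) recv 49: fwd
Round 4: pos5(id37) recv 97: fwd; pos7(id80) recv 49: drop
Round 5: pos6(id32) recv 97: fwd
Round 6: pos7(id80) recv 97: fwd
Round 7: pos0(id50) recv 97: fwd
Round 8: pos1(id97) recv 97: ELECTED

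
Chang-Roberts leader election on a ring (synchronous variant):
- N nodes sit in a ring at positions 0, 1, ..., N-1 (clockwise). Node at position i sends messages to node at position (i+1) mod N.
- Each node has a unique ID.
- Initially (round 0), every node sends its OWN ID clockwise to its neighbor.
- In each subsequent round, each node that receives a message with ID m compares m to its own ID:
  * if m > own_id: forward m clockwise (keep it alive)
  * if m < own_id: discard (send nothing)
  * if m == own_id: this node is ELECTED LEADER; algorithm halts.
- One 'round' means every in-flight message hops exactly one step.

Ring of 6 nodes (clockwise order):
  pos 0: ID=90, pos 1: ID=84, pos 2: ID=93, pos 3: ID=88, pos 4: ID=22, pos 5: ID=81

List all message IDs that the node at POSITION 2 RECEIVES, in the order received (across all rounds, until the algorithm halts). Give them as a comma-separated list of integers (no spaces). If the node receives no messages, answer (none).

Round 1: pos1(id84) recv 90: fwd; pos2(id93) recv 84: drop; pos3(id88) recv 93: fwd; pos4(id22) recv 88: fwd; pos5(id81) recv 22: drop; pos0(id90) recv 81: drop
Round 2: pos2(id93) recv 90: drop; pos4(id22) recv 93: fwd; pos5(id81) recv 88: fwd
Round 3: pos5(id81) recv 93: fwd; pos0(id90) recv 88: drop
Round 4: pos0(id90) recv 93: fwd
Round 5: pos1(id84) recv 93: fwd
Round 6: pos2(id93) recv 93: ELECTED

Answer: 84,90,93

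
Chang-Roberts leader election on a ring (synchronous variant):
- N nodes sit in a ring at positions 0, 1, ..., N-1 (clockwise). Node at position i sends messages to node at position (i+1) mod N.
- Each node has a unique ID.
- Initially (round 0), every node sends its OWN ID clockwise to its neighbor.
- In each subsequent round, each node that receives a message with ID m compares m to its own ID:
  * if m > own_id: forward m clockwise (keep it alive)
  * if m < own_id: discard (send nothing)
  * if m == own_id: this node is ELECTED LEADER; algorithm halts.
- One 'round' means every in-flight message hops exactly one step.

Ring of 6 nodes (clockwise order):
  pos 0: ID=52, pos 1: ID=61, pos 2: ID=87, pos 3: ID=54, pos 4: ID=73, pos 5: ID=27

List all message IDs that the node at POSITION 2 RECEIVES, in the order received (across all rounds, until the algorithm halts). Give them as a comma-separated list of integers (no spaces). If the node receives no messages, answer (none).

Answer: 61,73,87

Derivation:
Round 1: pos1(id61) recv 52: drop; pos2(id87) recv 61: drop; pos3(id54) recv 87: fwd; pos4(id73) recv 54: drop; pos5(id27) recv 73: fwd; pos0(id52) recv 27: drop
Round 2: pos4(id73) recv 87: fwd; pos0(id52) recv 73: fwd
Round 3: pos5(id27) recv 87: fwd; pos1(id61) recv 73: fwd
Round 4: pos0(id52) recv 87: fwd; pos2(id87) recv 73: drop
Round 5: pos1(id61) recv 87: fwd
Round 6: pos2(id87) recv 87: ELECTED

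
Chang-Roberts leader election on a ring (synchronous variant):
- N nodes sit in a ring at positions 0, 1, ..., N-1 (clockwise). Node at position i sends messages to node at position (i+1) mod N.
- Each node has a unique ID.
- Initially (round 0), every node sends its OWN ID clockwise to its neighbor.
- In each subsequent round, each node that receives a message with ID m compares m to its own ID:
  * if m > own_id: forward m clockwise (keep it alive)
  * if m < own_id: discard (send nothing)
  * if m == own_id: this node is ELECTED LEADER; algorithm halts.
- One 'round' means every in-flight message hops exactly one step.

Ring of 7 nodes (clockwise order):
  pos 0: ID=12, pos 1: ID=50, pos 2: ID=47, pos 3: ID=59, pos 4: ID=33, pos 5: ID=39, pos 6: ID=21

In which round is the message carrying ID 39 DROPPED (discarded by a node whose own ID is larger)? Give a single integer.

Round 1: pos1(id50) recv 12: drop; pos2(id47) recv 50: fwd; pos3(id59) recv 47: drop; pos4(id33) recv 59: fwd; pos5(id39) recv 33: drop; pos6(id21) recv 39: fwd; pos0(id12) recv 21: fwd
Round 2: pos3(id59) recv 50: drop; pos5(id39) recv 59: fwd; pos0(id12) recv 39: fwd; pos1(id50) recv 21: drop
Round 3: pos6(id21) recv 59: fwd; pos1(id50) recv 39: drop
Round 4: pos0(id12) recv 59: fwd
Round 5: pos1(id50) recv 59: fwd
Round 6: pos2(id47) recv 59: fwd
Round 7: pos3(id59) recv 59: ELECTED
Message ID 39 originates at pos 5; dropped at pos 1 in round 3

Answer: 3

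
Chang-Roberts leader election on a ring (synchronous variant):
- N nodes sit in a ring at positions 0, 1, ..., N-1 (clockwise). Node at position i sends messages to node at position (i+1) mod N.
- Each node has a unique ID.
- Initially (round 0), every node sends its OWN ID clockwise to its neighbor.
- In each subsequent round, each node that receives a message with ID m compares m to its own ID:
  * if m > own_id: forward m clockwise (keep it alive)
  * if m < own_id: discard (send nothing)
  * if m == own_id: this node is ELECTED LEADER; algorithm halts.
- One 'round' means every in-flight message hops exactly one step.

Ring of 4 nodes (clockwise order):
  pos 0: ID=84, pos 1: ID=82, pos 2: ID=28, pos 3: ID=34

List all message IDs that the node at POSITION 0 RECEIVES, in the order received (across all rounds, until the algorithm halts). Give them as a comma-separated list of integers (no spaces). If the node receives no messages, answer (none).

Round 1: pos1(id82) recv 84: fwd; pos2(id28) recv 82: fwd; pos3(id34) recv 28: drop; pos0(id84) recv 34: drop
Round 2: pos2(id28) recv 84: fwd; pos3(id34) recv 82: fwd
Round 3: pos3(id34) recv 84: fwd; pos0(id84) recv 82: drop
Round 4: pos0(id84) recv 84: ELECTED

Answer: 34,82,84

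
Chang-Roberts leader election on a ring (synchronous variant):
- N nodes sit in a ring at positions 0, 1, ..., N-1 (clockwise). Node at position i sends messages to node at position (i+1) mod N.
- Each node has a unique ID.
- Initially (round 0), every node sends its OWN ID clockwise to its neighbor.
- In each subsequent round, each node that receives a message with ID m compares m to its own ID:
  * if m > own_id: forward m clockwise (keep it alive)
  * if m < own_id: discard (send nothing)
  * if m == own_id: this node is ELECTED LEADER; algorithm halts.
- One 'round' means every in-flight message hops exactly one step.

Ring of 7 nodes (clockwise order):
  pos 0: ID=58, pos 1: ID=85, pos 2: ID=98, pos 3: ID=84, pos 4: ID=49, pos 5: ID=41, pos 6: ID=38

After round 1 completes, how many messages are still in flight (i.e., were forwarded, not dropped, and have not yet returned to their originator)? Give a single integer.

Answer: 4

Derivation:
Round 1: pos1(id85) recv 58: drop; pos2(id98) recv 85: drop; pos3(id84) recv 98: fwd; pos4(id49) recv 84: fwd; pos5(id41) recv 49: fwd; pos6(id38) recv 41: fwd; pos0(id58) recv 38: drop
After round 1: 4 messages still in flight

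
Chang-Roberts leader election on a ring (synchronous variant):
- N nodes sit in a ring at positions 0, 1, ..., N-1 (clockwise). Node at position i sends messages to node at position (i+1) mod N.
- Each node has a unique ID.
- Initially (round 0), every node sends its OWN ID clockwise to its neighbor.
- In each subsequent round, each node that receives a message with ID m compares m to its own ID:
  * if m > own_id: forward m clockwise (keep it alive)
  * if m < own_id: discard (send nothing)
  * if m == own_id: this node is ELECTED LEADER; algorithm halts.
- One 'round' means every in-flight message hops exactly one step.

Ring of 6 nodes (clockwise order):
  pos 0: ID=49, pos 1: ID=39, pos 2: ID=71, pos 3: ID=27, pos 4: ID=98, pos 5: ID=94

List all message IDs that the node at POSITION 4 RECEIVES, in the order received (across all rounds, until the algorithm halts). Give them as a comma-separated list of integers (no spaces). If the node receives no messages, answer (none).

Answer: 27,71,94,98

Derivation:
Round 1: pos1(id39) recv 49: fwd; pos2(id71) recv 39: drop; pos3(id27) recv 71: fwd; pos4(id98) recv 27: drop; pos5(id94) recv 98: fwd; pos0(id49) recv 94: fwd
Round 2: pos2(id71) recv 49: drop; pos4(id98) recv 71: drop; pos0(id49) recv 98: fwd; pos1(id39) recv 94: fwd
Round 3: pos1(id39) recv 98: fwd; pos2(id71) recv 94: fwd
Round 4: pos2(id71) recv 98: fwd; pos3(id27) recv 94: fwd
Round 5: pos3(id27) recv 98: fwd; pos4(id98) recv 94: drop
Round 6: pos4(id98) recv 98: ELECTED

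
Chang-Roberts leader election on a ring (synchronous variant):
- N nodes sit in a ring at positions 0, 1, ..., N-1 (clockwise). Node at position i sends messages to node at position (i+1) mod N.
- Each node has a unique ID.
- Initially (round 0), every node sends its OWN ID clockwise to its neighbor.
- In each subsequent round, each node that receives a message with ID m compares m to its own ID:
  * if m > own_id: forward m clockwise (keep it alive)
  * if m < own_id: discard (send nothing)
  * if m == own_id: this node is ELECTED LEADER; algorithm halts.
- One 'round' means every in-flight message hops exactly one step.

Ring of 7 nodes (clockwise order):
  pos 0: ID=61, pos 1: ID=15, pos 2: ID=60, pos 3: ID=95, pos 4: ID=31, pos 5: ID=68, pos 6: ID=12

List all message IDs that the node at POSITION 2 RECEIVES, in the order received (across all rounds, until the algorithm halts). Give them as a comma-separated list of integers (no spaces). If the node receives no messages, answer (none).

Round 1: pos1(id15) recv 61: fwd; pos2(id60) recv 15: drop; pos3(id95) recv 60: drop; pos4(id31) recv 95: fwd; pos5(id68) recv 31: drop; pos6(id12) recv 68: fwd; pos0(id61) recv 12: drop
Round 2: pos2(id60) recv 61: fwd; pos5(id68) recv 95: fwd; pos0(id61) recv 68: fwd
Round 3: pos3(id95) recv 61: drop; pos6(id12) recv 95: fwd; pos1(id15) recv 68: fwd
Round 4: pos0(id61) recv 95: fwd; pos2(id60) recv 68: fwd
Round 5: pos1(id15) recv 95: fwd; pos3(id95) recv 68: drop
Round 6: pos2(id60) recv 95: fwd
Round 7: pos3(id95) recv 95: ELECTED

Answer: 15,61,68,95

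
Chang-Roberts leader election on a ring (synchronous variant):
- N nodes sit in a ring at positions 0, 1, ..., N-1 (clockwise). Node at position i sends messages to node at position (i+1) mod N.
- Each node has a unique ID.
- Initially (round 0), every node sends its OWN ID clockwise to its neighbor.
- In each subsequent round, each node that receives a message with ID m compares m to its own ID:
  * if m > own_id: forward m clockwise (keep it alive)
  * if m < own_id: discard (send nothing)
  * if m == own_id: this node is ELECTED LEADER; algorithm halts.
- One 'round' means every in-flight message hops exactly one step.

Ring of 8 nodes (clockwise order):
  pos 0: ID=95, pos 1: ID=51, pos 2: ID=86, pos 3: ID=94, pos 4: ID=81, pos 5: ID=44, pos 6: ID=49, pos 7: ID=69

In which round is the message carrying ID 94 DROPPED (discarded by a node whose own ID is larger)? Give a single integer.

Answer: 5

Derivation:
Round 1: pos1(id51) recv 95: fwd; pos2(id86) recv 51: drop; pos3(id94) recv 86: drop; pos4(id81) recv 94: fwd; pos5(id44) recv 81: fwd; pos6(id49) recv 44: drop; pos7(id69) recv 49: drop; pos0(id95) recv 69: drop
Round 2: pos2(id86) recv 95: fwd; pos5(id44) recv 94: fwd; pos6(id49) recv 81: fwd
Round 3: pos3(id94) recv 95: fwd; pos6(id49) recv 94: fwd; pos7(id69) recv 81: fwd
Round 4: pos4(id81) recv 95: fwd; pos7(id69) recv 94: fwd; pos0(id95) recv 81: drop
Round 5: pos5(id44) recv 95: fwd; pos0(id95) recv 94: drop
Round 6: pos6(id49) recv 95: fwd
Round 7: pos7(id69) recv 95: fwd
Round 8: pos0(id95) recv 95: ELECTED
Message ID 94 originates at pos 3; dropped at pos 0 in round 5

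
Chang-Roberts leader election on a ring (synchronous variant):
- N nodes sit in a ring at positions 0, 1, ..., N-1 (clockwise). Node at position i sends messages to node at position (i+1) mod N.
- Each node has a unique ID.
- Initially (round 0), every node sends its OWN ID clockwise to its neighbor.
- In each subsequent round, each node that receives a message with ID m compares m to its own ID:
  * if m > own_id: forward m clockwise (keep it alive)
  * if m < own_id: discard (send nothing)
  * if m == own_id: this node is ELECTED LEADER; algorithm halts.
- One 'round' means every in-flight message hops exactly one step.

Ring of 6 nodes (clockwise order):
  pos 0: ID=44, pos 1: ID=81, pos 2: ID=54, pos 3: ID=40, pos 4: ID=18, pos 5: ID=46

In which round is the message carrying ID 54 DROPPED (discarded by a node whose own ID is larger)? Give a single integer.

Round 1: pos1(id81) recv 44: drop; pos2(id54) recv 81: fwd; pos3(id40) recv 54: fwd; pos4(id18) recv 40: fwd; pos5(id46) recv 18: drop; pos0(id44) recv 46: fwd
Round 2: pos3(id40) recv 81: fwd; pos4(id18) recv 54: fwd; pos5(id46) recv 40: drop; pos1(id81) recv 46: drop
Round 3: pos4(id18) recv 81: fwd; pos5(id46) recv 54: fwd
Round 4: pos5(id46) recv 81: fwd; pos0(id44) recv 54: fwd
Round 5: pos0(id44) recv 81: fwd; pos1(id81) recv 54: drop
Round 6: pos1(id81) recv 81: ELECTED
Message ID 54 originates at pos 2; dropped at pos 1 in round 5

Answer: 5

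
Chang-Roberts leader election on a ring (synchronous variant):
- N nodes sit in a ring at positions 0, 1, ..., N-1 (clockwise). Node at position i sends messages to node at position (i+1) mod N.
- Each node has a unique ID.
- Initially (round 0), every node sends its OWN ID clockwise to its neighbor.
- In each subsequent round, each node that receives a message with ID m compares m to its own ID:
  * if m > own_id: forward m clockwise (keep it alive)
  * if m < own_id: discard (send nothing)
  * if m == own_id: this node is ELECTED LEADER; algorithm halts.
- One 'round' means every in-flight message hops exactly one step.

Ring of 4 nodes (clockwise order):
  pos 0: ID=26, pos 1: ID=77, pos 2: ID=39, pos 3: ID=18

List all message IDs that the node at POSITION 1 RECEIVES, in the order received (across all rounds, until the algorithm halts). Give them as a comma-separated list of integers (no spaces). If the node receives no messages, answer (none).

Answer: 26,39,77

Derivation:
Round 1: pos1(id77) recv 26: drop; pos2(id39) recv 77: fwd; pos3(id18) recv 39: fwd; pos0(id26) recv 18: drop
Round 2: pos3(id18) recv 77: fwd; pos0(id26) recv 39: fwd
Round 3: pos0(id26) recv 77: fwd; pos1(id77) recv 39: drop
Round 4: pos1(id77) recv 77: ELECTED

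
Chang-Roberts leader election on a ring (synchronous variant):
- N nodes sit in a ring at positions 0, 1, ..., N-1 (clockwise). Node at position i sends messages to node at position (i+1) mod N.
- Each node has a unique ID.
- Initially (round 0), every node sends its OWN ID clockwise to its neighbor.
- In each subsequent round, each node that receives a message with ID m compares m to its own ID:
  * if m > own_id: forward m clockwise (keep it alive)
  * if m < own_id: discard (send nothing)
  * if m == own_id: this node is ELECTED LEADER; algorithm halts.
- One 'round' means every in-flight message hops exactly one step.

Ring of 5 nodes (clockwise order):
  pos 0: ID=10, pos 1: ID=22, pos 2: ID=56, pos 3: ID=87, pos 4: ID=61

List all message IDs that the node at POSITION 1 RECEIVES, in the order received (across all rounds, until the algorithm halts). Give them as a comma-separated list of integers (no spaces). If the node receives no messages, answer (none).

Round 1: pos1(id22) recv 10: drop; pos2(id56) recv 22: drop; pos3(id87) recv 56: drop; pos4(id61) recv 87: fwd; pos0(id10) recv 61: fwd
Round 2: pos0(id10) recv 87: fwd; pos1(id22) recv 61: fwd
Round 3: pos1(id22) recv 87: fwd; pos2(id56) recv 61: fwd
Round 4: pos2(id56) recv 87: fwd; pos3(id87) recv 61: drop
Round 5: pos3(id87) recv 87: ELECTED

Answer: 10,61,87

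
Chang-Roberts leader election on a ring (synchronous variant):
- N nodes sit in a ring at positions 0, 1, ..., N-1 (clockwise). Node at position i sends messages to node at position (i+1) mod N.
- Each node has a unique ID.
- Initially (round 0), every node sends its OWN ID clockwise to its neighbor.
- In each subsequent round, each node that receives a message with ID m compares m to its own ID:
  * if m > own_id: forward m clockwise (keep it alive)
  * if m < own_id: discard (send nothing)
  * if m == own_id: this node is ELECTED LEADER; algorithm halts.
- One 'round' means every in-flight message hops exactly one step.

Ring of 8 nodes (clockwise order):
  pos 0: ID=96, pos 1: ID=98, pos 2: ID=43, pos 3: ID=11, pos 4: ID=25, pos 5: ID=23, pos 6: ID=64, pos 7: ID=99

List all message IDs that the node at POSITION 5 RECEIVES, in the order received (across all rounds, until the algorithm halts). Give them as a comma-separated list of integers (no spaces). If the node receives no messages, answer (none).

Answer: 25,43,98,99

Derivation:
Round 1: pos1(id98) recv 96: drop; pos2(id43) recv 98: fwd; pos3(id11) recv 43: fwd; pos4(id25) recv 11: drop; pos5(id23) recv 25: fwd; pos6(id64) recv 23: drop; pos7(id99) recv 64: drop; pos0(id96) recv 99: fwd
Round 2: pos3(id11) recv 98: fwd; pos4(id25) recv 43: fwd; pos6(id64) recv 25: drop; pos1(id98) recv 99: fwd
Round 3: pos4(id25) recv 98: fwd; pos5(id23) recv 43: fwd; pos2(id43) recv 99: fwd
Round 4: pos5(id23) recv 98: fwd; pos6(id64) recv 43: drop; pos3(id11) recv 99: fwd
Round 5: pos6(id64) recv 98: fwd; pos4(id25) recv 99: fwd
Round 6: pos7(id99) recv 98: drop; pos5(id23) recv 99: fwd
Round 7: pos6(id64) recv 99: fwd
Round 8: pos7(id99) recv 99: ELECTED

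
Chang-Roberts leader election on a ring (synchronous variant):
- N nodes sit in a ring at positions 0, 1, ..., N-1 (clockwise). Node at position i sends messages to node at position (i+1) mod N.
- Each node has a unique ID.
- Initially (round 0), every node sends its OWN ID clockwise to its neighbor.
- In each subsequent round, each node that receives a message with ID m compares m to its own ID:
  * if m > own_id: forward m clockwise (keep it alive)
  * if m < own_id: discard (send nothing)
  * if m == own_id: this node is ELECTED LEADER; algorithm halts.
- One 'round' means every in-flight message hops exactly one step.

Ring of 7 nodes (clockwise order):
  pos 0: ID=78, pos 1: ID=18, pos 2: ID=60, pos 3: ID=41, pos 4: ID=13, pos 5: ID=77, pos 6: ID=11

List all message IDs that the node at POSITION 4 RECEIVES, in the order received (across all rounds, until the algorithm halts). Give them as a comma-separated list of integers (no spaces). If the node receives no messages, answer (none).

Answer: 41,60,78

Derivation:
Round 1: pos1(id18) recv 78: fwd; pos2(id60) recv 18: drop; pos3(id41) recv 60: fwd; pos4(id13) recv 41: fwd; pos5(id77) recv 13: drop; pos6(id11) recv 77: fwd; pos0(id78) recv 11: drop
Round 2: pos2(id60) recv 78: fwd; pos4(id13) recv 60: fwd; pos5(id77) recv 41: drop; pos0(id78) recv 77: drop
Round 3: pos3(id41) recv 78: fwd; pos5(id77) recv 60: drop
Round 4: pos4(id13) recv 78: fwd
Round 5: pos5(id77) recv 78: fwd
Round 6: pos6(id11) recv 78: fwd
Round 7: pos0(id78) recv 78: ELECTED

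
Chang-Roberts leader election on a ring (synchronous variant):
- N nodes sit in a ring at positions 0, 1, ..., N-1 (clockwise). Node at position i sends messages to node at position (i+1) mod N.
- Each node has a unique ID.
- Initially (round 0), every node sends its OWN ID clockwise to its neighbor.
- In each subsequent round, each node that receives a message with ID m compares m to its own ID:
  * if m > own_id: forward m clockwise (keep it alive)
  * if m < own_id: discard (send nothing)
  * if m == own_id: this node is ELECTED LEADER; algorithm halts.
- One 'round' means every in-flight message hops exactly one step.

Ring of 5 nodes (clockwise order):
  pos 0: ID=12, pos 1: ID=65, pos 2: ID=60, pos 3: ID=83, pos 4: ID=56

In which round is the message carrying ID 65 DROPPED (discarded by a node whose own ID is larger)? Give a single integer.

Round 1: pos1(id65) recv 12: drop; pos2(id60) recv 65: fwd; pos3(id83) recv 60: drop; pos4(id56) recv 83: fwd; pos0(id12) recv 56: fwd
Round 2: pos3(id83) recv 65: drop; pos0(id12) recv 83: fwd; pos1(id65) recv 56: drop
Round 3: pos1(id65) recv 83: fwd
Round 4: pos2(id60) recv 83: fwd
Round 5: pos3(id83) recv 83: ELECTED
Message ID 65 originates at pos 1; dropped at pos 3 in round 2

Answer: 2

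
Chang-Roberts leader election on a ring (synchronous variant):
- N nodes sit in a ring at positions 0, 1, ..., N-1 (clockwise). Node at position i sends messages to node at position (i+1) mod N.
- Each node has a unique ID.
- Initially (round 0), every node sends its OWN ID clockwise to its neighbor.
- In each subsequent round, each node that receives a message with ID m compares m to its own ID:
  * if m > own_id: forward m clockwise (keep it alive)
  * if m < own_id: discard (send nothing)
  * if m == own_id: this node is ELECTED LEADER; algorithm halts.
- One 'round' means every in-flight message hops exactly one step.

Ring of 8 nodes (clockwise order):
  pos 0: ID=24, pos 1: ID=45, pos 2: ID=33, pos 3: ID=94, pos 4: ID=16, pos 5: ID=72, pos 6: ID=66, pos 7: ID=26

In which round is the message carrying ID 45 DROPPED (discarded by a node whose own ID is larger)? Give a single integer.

Answer: 2

Derivation:
Round 1: pos1(id45) recv 24: drop; pos2(id33) recv 45: fwd; pos3(id94) recv 33: drop; pos4(id16) recv 94: fwd; pos5(id72) recv 16: drop; pos6(id66) recv 72: fwd; pos7(id26) recv 66: fwd; pos0(id24) recv 26: fwd
Round 2: pos3(id94) recv 45: drop; pos5(id72) recv 94: fwd; pos7(id26) recv 72: fwd; pos0(id24) recv 66: fwd; pos1(id45) recv 26: drop
Round 3: pos6(id66) recv 94: fwd; pos0(id24) recv 72: fwd; pos1(id45) recv 66: fwd
Round 4: pos7(id26) recv 94: fwd; pos1(id45) recv 72: fwd; pos2(id33) recv 66: fwd
Round 5: pos0(id24) recv 94: fwd; pos2(id33) recv 72: fwd; pos3(id94) recv 66: drop
Round 6: pos1(id45) recv 94: fwd; pos3(id94) recv 72: drop
Round 7: pos2(id33) recv 94: fwd
Round 8: pos3(id94) recv 94: ELECTED
Message ID 45 originates at pos 1; dropped at pos 3 in round 2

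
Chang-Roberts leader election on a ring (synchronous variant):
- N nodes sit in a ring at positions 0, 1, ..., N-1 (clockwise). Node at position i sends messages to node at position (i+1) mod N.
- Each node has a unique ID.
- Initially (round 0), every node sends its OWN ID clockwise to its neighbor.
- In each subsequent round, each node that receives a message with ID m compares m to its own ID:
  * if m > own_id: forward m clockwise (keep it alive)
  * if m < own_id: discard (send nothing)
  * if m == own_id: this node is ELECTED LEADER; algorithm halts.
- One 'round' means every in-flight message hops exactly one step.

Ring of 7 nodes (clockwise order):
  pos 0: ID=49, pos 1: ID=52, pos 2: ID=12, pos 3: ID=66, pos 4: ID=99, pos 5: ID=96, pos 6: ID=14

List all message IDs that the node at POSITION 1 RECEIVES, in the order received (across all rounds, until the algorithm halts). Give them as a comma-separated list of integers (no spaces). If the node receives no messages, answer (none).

Round 1: pos1(id52) recv 49: drop; pos2(id12) recv 52: fwd; pos3(id66) recv 12: drop; pos4(id99) recv 66: drop; pos5(id96) recv 99: fwd; pos6(id14) recv 96: fwd; pos0(id49) recv 14: drop
Round 2: pos3(id66) recv 52: drop; pos6(id14) recv 99: fwd; pos0(id49) recv 96: fwd
Round 3: pos0(id49) recv 99: fwd; pos1(id52) recv 96: fwd
Round 4: pos1(id52) recv 99: fwd; pos2(id12) recv 96: fwd
Round 5: pos2(id12) recv 99: fwd; pos3(id66) recv 96: fwd
Round 6: pos3(id66) recv 99: fwd; pos4(id99) recv 96: drop
Round 7: pos4(id99) recv 99: ELECTED

Answer: 49,96,99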